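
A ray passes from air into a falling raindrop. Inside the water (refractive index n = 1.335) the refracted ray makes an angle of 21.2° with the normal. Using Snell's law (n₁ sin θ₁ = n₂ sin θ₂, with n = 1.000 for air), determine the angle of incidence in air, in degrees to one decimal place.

28.9°

Snell: sin θ_i = n · sin θ_r = 1.335 × sin 21.2° = 1.335 × 0.3616 = 0.4828.
θ_i = arcsin(0.4828) = 28.87°.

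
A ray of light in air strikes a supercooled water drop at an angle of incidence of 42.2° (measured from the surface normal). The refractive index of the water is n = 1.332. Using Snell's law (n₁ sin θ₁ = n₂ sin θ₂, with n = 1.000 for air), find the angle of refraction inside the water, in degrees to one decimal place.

30.3°

Snell: sin θ_r = sin θ_i / n = sin 42.2° / 1.332 = 0.6717 / 1.332 = 0.5043.
θ_r = arcsin(0.5043) = 30.28°.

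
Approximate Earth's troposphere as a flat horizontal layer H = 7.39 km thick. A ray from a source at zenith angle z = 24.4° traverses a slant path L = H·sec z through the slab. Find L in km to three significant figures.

sec z = 1/cos 24.4° = 1.0981.
L = 7.39 × 1.0981 = 8.115 km.

8.11 km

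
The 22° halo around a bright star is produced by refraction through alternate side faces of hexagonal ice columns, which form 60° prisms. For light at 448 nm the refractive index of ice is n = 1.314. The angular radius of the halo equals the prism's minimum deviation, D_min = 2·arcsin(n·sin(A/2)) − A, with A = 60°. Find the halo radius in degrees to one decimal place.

22.1°

n·sin(A/2) = 1.314 × sin 30° = 1.314 × 0.5000 = 0.6570.
D_min = 2·arcsin(0.6570) − 60° = 2 × 41.071° − 60° = 22.143°.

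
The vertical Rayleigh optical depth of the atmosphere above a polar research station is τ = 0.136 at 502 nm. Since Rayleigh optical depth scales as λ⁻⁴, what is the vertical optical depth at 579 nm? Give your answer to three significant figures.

0.0768

τ(579 nm) = τ(502 nm) × (502/579)⁴ = 0.136 × (0.8670)⁴ = 0.136 × 0.5651 = 0.0768.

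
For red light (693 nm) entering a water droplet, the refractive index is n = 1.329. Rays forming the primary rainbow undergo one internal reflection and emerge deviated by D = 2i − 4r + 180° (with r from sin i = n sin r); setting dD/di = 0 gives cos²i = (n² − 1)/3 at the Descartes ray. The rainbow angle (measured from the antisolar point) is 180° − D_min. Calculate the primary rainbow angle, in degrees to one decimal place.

42.7°

cos²i = (1.76624 − 1)/3 = 0.25541; i = arccos(0.50538) = 59.643°.
sin r = sin 59.643°/1.329 = 0.64928; r = 40.487°.
D_min = 2·59.643° − 4·40.487° + 180° = 137.337°.
Rainbow angle = 180° − D_min = 42.663°.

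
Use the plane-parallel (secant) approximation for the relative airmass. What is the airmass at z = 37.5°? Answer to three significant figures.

1.26

X = sec z = 1/cos 37.5° = 1/0.7934 = 1.2605.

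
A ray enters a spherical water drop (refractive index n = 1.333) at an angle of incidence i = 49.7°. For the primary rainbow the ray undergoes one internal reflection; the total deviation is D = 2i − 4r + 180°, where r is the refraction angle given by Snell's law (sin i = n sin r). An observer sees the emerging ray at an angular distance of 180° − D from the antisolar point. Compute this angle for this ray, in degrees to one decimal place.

sin r = sin 49.7° / 1.333 = 0.7627/1.333 = 0.5721; r = 34.90°.
D = 2·49.7° − 4·34.90° + 180° = 99.40° − 139.60° + 180° = 139.80°.
Angle from antisolar point = 180° − D = 40.20°.

40.2°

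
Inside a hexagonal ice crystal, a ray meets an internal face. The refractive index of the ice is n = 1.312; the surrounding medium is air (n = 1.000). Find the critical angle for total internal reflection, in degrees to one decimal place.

sin θ_c = n_air / n = 1.000 / 1.312 = 0.7622.
θ_c = arcsin(0.7622) = 49.66°.

49.7°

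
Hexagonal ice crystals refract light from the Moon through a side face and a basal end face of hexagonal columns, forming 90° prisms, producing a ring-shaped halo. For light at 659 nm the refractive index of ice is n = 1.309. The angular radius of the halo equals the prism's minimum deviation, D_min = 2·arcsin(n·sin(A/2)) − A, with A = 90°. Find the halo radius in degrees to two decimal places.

45.52°

n·sin(A/2) = 1.309 × sin 45° = 1.309 × 0.7071 = 0.9256.
D_min = 2·arcsin(0.9256) − 90° = 2 × 67.759° − 90° = 45.519°.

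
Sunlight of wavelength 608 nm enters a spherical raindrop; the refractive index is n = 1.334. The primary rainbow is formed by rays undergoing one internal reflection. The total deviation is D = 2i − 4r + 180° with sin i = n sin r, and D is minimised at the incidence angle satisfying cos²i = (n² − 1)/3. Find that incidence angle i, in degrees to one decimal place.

cos²i = (1.334² − 1)/3 = (1.77956 − 1)/3 = 0.25985.
cos i = 0.50976, so i = 59.352°.

59.4°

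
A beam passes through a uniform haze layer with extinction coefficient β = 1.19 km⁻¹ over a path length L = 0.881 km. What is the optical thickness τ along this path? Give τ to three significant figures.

τ = β·L = 1.19 × 0.881 = 1.0484.

1.05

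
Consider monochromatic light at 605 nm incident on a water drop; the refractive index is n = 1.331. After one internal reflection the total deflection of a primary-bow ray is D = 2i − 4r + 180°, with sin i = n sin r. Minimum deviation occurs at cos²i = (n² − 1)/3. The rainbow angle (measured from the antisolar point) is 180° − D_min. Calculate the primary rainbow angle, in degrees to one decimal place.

cos²i = (1.77156 − 1)/3 = 0.25719; i = arccos(0.50714) = 59.527°.
sin r = sin 59.527°/1.331 = 0.64753; r = 40.356°.
D_min = 2·59.527° − 4·40.356° + 180° = 137.630°.
Rainbow angle = 180° − D_min = 42.370°.

42.4°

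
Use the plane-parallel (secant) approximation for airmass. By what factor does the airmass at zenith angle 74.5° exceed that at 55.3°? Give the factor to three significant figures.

X(74.5°)/X(55.3°) = sec 74.5° / sec 55.3° = cos 55.3° / cos 74.5° = 0.5693/0.2672 = 2.1302.

2.13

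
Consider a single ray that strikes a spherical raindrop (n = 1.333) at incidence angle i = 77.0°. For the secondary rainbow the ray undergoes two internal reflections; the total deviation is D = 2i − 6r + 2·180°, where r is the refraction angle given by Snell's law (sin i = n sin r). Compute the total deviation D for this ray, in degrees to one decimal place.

232.2°

sin r = sin 77.0° / 1.333 = 0.9744/1.333 = 0.7310; r = 46.97°.
D = 2·77.0° − 6·46.97° + 2·180° = 154.00° − 281.80° + 360° = 232.20°.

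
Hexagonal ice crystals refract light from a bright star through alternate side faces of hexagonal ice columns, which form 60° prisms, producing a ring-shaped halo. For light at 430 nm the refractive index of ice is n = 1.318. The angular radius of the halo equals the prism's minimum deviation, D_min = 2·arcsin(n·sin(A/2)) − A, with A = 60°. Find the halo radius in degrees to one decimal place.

22.4°

n·sin(A/2) = 1.318 × sin 30° = 1.318 × 0.5000 = 0.6590.
D_min = 2·arcsin(0.6590) − 60° = 2 × 41.224° − 60° = 22.447°.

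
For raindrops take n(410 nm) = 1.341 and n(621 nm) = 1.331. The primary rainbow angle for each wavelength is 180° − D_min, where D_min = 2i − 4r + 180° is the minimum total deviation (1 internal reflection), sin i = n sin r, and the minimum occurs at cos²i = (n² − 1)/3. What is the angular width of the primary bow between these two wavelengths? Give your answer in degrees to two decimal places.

1.44°

At 410 nm (n = 1.341): cos²i = 0.26609 → i = 58.946°, r = 39.705°, D_min = 139.071°, rainbow angle = 40.929°.
At 621 nm (n = 1.331): cos²i = 0.25719 → i = 59.527°, r = 40.356°, D_min = 137.630°, rainbow angle = 42.370°.
Angular width = |40.929° − 42.370°| = 1.441°.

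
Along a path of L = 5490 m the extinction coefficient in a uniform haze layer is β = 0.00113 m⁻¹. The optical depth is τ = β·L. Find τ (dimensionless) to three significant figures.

τ = β·L = 0.00113 × 5490 = 6.2037.

6.20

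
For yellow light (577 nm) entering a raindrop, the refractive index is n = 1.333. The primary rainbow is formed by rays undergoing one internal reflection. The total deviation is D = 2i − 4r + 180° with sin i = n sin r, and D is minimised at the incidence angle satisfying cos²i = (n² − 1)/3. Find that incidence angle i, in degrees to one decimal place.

cos²i = (1.333² − 1)/3 = (1.77689 − 1)/3 = 0.25896.
cos i = 0.50888, so i = 59.410°.

59.4°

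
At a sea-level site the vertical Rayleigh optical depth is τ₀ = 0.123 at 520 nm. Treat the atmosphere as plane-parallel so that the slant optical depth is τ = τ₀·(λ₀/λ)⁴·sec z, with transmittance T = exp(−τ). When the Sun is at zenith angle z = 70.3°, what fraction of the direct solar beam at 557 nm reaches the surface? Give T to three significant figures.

0.758

sec 70.3° = 2.9665.
τ = 0.123 × (520/557)⁴ × 2.9665 = 0.123 × 0.7596 × 2.9665 = 0.2772.
T = exp(−0.2772) = 0.7579.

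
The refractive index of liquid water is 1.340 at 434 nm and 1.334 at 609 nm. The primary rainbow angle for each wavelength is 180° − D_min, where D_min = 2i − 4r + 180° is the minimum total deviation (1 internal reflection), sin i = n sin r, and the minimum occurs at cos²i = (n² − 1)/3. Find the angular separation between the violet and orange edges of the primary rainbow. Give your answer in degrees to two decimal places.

At 434 nm (n = 1.340): cos²i = 0.26520 → i = 59.004°, r = 39.770°, D_min = 138.929°, rainbow angle = 41.071°.
At 609 nm (n = 1.334): cos²i = 0.25985 → i = 59.352°, r = 40.159°, D_min = 138.067°, rainbow angle = 41.933°.
Angular width = |41.071° − 41.933°| = 0.862°.

0.86°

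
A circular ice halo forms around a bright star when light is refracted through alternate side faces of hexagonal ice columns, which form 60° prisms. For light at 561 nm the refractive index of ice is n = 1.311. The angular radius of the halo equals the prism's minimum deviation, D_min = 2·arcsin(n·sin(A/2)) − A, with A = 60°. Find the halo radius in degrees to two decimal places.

21.92°

n·sin(A/2) = 1.311 × sin 30° = 1.311 × 0.5000 = 0.6555.
D_min = 2·arcsin(0.6555) − 60° = 2 × 40.958° − 60° = 21.915°.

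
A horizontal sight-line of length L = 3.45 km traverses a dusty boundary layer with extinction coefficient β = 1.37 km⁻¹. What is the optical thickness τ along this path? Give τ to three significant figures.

τ = β·L = 1.37 × 3.45 = 4.7265.

4.73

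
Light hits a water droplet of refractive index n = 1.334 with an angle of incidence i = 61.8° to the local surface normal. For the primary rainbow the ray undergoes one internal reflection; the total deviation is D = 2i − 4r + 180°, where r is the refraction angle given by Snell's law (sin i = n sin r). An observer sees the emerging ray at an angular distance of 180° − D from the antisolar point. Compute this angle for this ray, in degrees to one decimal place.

41.8°

sin r = sin 61.8° / 1.334 = 0.8813/1.334 = 0.6606; r = 41.35°.
D = 2·61.8° − 4·41.35° + 180° = 123.60° − 165.40° + 180° = 138.20°.
Angle from antisolar point = 180° − D = 41.80°.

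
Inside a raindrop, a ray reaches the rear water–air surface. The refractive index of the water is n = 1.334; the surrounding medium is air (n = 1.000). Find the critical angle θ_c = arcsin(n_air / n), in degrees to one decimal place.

48.6°

sin θ_c = n_air / n = 1.000 / 1.334 = 0.7496.
θ_c = arcsin(0.7496) = 48.56°.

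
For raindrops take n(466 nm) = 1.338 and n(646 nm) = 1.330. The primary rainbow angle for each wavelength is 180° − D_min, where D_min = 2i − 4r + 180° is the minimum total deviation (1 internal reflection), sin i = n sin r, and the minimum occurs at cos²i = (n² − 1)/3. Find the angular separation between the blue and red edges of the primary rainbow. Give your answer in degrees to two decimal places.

At 466 nm (n = 1.338): cos²i = 0.26341 → i = 59.120°, r = 39.899°, D_min = 138.643°, rainbow angle = 41.357°.
At 646 nm (n = 1.330): cos²i = 0.25630 → i = 59.585°, r = 40.422°, D_min = 137.484°, rainbow angle = 42.516°.
Angular width = |41.357° − 42.516°| = 1.160°.

1.16°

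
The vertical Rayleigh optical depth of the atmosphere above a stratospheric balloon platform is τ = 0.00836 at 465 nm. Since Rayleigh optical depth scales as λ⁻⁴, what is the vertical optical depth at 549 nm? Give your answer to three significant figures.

0.00430

τ(549 nm) = τ(465 nm) × (465/549)⁴ = 0.00836 × (0.8470)⁴ = 0.00836 × 0.5147 = 0.0043.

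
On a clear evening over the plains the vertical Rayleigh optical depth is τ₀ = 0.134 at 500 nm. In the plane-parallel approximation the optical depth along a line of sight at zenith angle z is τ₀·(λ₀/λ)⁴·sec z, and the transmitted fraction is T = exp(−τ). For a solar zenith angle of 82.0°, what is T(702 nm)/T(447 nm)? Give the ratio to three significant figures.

Airmass: sec 82.0° = 7.1853.
τ(702 nm) = 0.134 × (500/702)⁴ × 7.1853 = 0.134 × 0.2574 × 7.1853 = 0.2478.
τ(447 nm) = 0.134 × (500/447)⁴ × 7.1853 = 0.134 × 1.5655 × 7.1853 = 1.5073.
T(702)/T(447) = exp(τ_B − τ_A) = exp(1.2595) = 3.5237.

3.52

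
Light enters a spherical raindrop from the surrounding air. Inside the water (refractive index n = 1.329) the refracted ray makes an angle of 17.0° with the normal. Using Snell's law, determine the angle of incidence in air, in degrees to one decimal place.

22.9°

Snell: sin θ_i = n · sin θ_r = 1.329 × sin 17.0° = 1.329 × 0.2924 = 0.3886.
θ_i = arcsin(0.3886) = 22.87°.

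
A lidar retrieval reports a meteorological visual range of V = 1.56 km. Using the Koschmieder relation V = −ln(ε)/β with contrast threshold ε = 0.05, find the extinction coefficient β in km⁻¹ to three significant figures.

1.92 km⁻¹

β = −ln(0.05) / V = 2.996 / 1.56 = 1.9203 km⁻¹.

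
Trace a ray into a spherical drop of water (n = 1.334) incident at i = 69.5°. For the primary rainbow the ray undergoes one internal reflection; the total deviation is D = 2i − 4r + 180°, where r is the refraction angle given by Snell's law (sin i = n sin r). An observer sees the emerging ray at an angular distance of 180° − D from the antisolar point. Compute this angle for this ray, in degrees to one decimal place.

39.4°

sin r = sin 69.5° / 1.334 = 0.9367/1.334 = 0.7022; r = 44.60°.
D = 2·69.5° − 4·44.60° + 180° = 139.00° − 178.40° + 180° = 140.60°.
Angle from antisolar point = 180° − D = 39.40°.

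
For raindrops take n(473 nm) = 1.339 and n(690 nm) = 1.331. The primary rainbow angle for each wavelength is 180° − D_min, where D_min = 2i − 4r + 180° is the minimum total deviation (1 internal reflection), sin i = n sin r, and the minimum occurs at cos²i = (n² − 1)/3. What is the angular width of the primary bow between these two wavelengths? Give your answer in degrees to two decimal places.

At 473 nm (n = 1.339): cos²i = 0.26431 → i = 59.062°, r = 39.834°, D_min = 138.786°, rainbow angle = 41.214°.
At 690 nm (n = 1.331): cos²i = 0.25719 → i = 59.527°, r = 40.356°, D_min = 137.630°, rainbow angle = 42.370°.
Angular width = |41.214° − 42.370°| = 1.156°.

1.16°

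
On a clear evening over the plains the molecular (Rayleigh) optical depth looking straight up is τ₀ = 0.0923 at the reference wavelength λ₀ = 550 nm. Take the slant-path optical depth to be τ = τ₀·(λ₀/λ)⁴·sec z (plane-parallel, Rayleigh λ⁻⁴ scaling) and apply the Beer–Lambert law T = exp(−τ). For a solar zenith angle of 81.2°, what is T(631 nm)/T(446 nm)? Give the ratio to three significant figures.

2.85

Airmass: sec 81.2° = 6.5366.
τ(631 nm) = 0.0923 × (550/631)⁴ × 6.5366 = 0.0923 × 0.5772 × 6.5366 = 0.3482.
τ(446 nm) = 0.0923 × (550/446)⁴ × 6.5366 = 0.0923 × 2.3127 × 6.5366 = 1.3953.
T(631)/T(446) = exp(τ_B − τ_A) = exp(1.0470) = 2.8492.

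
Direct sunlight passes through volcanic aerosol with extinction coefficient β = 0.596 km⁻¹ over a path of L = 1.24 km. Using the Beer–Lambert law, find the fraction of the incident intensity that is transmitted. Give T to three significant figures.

0.478

τ = β·L = 0.596 × 1.24 = 0.7390.
T = exp(−0.7390) = 0.4776.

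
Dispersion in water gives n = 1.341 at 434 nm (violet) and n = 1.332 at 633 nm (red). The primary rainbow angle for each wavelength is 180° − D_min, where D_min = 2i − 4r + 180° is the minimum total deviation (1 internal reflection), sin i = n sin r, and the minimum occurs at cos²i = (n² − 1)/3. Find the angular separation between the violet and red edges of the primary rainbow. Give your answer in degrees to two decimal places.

1.29°

At 434 nm (n = 1.341): cos²i = 0.26609 → i = 58.946°, r = 39.705°, D_min = 139.071°, rainbow angle = 40.929°.
At 633 nm (n = 1.332): cos²i = 0.25807 → i = 59.469°, r = 40.290°, D_min = 137.776°, rainbow angle = 42.224°.
Angular width = |40.929° − 42.224°| = 1.295°.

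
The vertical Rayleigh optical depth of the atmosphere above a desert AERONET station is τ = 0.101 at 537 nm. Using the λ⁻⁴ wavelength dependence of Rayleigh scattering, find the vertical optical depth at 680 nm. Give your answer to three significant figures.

τ(680 nm) = τ(537 nm) × (537/680)⁴ = 0.101 × (0.7897)⁴ = 0.101 × 0.3889 = 0.0393.

0.0393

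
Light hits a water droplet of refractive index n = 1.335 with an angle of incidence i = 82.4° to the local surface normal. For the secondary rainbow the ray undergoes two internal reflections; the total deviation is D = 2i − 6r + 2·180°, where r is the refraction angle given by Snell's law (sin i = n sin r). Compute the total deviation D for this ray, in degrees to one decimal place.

237.1°

sin r = sin 82.4° / 1.335 = 0.9912/1.335 = 0.7425; r = 47.94°.
D = 2·82.4° − 6·47.94° + 2·180° = 164.80° − 287.66° + 360° = 237.14°.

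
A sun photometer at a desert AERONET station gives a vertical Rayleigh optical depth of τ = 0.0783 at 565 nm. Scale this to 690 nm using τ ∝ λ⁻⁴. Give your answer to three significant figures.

τ(690 nm) = τ(565 nm) × (565/690)⁴ = 0.0783 × (0.8188)⁴ = 0.0783 × 0.4496 = 0.0352.

0.0352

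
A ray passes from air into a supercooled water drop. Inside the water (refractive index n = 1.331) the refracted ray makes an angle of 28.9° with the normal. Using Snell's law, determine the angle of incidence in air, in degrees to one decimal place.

Snell: sin θ_i = n · sin θ_r = 1.331 × sin 28.9° = 1.331 × 0.4833 = 0.6432.
θ_i = arcsin(0.6432) = 40.03°.

40.0°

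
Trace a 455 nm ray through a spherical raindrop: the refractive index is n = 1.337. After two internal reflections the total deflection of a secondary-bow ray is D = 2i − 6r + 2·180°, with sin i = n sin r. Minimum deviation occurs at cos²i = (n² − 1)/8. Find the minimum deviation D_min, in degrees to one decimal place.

cos²i = (1.78757 − 1)/8 = 0.09845; i = arccos(0.31376) = 71.714°.
sin r = sin 71.714°/1.337 = 0.71017; r = 45.249°.
D_min = 2·71.714° − 6·45.249° + 360° = 231.934°.

231.9°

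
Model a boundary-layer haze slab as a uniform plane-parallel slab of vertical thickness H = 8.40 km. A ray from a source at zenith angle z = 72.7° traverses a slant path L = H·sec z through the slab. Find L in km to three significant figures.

sec z = 1/cos 72.7° = 3.3628.
L = 8.40 × 3.3628 = 28.247 km.

28.2 km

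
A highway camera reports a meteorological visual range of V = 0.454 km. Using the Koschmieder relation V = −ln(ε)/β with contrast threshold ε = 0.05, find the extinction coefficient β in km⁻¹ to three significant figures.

β = −ln(0.05) / V = 2.996 / 0.454 = 6.5985 km⁻¹.

6.60 km⁻¹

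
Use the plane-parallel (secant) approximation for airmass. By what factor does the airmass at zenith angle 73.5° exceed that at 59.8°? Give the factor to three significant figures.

X(73.5°)/X(59.8°) = sec 73.5° / sec 59.8° = cos 59.8° / cos 73.5° = 0.5030/0.2840 = 1.7711.

1.77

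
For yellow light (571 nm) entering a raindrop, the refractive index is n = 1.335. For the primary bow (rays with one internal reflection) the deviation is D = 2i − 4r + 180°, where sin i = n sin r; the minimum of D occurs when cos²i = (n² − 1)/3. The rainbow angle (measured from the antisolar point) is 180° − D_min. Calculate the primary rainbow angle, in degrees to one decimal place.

41.8°

cos²i = (1.78222 − 1)/3 = 0.26074; i = arccos(0.51063) = 59.294°.
sin r = sin 59.294°/1.335 = 0.64405; r = 40.094°.
D_min = 2·59.294° − 4·40.094° + 180° = 138.212°.
Rainbow angle = 180° − D_min = 41.788°.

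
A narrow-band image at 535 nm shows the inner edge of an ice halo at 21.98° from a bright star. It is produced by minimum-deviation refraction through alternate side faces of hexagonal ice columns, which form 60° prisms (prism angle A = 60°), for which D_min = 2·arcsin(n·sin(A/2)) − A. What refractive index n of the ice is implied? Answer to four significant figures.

1.312

Rearranging: n = sin((D_min + A)/2) / sin(A/2).
(D_min + A)/2 = (21.98° + 60°)/2 = 40.990°.
n = sin 40.990° / sin 30° = 0.6559 / 0.5000 = 1.3119.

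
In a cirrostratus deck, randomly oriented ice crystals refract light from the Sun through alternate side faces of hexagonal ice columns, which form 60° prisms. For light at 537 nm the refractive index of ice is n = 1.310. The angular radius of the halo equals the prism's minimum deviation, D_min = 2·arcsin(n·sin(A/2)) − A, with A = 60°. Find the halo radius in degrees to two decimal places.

21.84°

n·sin(A/2) = 1.310 × sin 30° = 1.310 × 0.5000 = 0.6550.
D_min = 2·arcsin(0.6550) − 60° = 2 × 40.920° − 60° = 21.839°.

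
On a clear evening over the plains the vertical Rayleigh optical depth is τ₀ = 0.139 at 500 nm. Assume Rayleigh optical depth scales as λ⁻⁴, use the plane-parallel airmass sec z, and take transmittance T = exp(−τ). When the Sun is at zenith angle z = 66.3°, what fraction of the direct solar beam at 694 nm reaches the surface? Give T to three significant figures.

0.911

sec 66.3° = 2.4879.
τ = 0.139 × (500/694)⁴ × 2.4879 = 0.139 × 0.2694 × 2.4879 = 0.0932.
T = exp(−0.0932) = 0.9110.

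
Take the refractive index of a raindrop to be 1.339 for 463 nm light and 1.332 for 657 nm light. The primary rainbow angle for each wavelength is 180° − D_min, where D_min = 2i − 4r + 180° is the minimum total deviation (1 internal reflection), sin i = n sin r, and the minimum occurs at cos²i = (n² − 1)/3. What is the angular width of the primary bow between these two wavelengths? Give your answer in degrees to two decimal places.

At 463 nm (n = 1.339): cos²i = 0.26431 → i = 59.062°, r = 39.834°, D_min = 138.786°, rainbow angle = 41.214°.
At 657 nm (n = 1.332): cos²i = 0.25807 → i = 59.469°, r = 40.290°, D_min = 137.776°, rainbow angle = 42.224°.
Angular width = |41.214° − 42.224°| = 1.010°.

1.01°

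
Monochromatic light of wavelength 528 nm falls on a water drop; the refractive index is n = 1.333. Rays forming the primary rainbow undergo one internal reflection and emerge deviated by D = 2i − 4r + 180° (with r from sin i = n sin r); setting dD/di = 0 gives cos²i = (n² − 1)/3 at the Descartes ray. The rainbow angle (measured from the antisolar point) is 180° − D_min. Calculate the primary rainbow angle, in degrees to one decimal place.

42.1°

cos²i = (1.77689 − 1)/3 = 0.25896; i = arccos(0.50888) = 59.410°.
sin r = sin 59.410°/1.333 = 0.64579; r = 40.225°.
D_min = 2·59.410° − 4·40.225° + 180° = 137.922°.
Rainbow angle = 180° − D_min = 42.078°.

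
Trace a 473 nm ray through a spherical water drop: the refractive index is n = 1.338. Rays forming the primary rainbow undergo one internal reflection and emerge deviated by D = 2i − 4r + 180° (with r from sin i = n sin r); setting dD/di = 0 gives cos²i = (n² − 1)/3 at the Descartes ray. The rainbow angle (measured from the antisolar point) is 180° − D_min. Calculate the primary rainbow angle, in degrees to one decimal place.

41.4°

cos²i = (1.79024 − 1)/3 = 0.26341; i = arccos(0.51324) = 59.120°.
sin r = sin 59.120°/1.338 = 0.64144; r = 39.899°.
D_min = 2·59.120° − 4·39.899° + 180° = 138.643°.
Rainbow angle = 180° − D_min = 41.357°.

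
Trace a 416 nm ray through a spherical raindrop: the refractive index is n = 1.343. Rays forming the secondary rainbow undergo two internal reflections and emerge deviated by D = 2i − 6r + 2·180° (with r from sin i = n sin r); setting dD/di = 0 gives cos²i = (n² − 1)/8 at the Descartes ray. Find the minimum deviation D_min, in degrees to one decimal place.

cos²i = (1.80365 − 1)/8 = 0.10046; i = arccos(0.31695) = 71.522°.
sin r = sin 71.522°/1.343 = 0.70621; r = 44.928°.
D_min = 2·71.522° − 6·44.928° + 360° = 233.478°.

233.5°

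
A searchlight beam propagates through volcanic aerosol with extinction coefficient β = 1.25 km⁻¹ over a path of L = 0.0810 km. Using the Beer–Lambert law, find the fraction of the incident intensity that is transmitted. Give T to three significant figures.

0.904

τ = β·L = 1.25 × 0.0810 = 0.1013.
T = exp(−0.1013) = 0.9037.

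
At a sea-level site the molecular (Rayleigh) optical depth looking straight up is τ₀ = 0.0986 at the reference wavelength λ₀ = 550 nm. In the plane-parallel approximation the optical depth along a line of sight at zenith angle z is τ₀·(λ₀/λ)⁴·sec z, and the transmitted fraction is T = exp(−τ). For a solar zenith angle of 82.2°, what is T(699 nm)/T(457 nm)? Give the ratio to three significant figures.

Airmass: sec 82.2° = 7.3684.
τ(699 nm) = 0.0986 × (550/699)⁴ × 7.3684 = 0.0986 × 0.3833 × 7.3684 = 0.2785.
τ(457 nm) = 0.0986 × (550/457)⁴ × 7.3684 = 0.0986 × 2.0979 × 7.3684 = 1.5242.
T(699)/T(457) = exp(τ_B − τ_A) = exp(1.2457) = 3.4753.

3.48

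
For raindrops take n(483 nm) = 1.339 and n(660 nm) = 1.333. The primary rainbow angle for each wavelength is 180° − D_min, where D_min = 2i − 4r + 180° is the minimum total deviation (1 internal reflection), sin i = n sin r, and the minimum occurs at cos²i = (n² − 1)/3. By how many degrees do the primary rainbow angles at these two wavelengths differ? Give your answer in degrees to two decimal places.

0.86°

At 483 nm (n = 1.339): cos²i = 0.26431 → i = 59.062°, r = 39.834°, D_min = 138.786°, rainbow angle = 41.214°.
At 660 nm (n = 1.333): cos²i = 0.25896 → i = 59.410°, r = 40.225°, D_min = 137.922°, rainbow angle = 42.078°.
Angular width = |41.214° − 42.078°| = 0.865°.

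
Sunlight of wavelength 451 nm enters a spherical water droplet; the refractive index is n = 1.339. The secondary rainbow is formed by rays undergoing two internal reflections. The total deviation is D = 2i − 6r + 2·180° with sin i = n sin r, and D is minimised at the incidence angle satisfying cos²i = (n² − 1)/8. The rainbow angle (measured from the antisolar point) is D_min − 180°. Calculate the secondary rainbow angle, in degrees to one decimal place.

52.5°

cos²i = (1.79292 − 1)/8 = 0.09912; i = arccos(0.31483) = 71.650°.
sin r = sin 71.650°/1.339 = 0.70885; r = 45.141°.
D_min = 2·71.650° − 6·45.141° + 360° = 232.451°.
Rainbow angle = D_min − 180° = 52.451°.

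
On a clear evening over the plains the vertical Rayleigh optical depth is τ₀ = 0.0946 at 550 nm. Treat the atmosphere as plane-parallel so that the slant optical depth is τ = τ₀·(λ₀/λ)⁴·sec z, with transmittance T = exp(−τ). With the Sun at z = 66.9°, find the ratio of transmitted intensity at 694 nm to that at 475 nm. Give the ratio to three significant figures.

1.40

Airmass: sec 66.9° = 2.5488.
τ(694 nm) = 0.0946 × (550/694)⁴ × 2.5488 = 0.0946 × 0.3945 × 2.5488 = 0.0951.
τ(475 nm) = 0.0946 × (550/475)⁴ × 2.5488 = 0.0946 × 1.7975 × 2.5488 = 0.4334.
T(694)/T(475) = exp(τ_B − τ_A) = exp(0.3383) = 1.4026.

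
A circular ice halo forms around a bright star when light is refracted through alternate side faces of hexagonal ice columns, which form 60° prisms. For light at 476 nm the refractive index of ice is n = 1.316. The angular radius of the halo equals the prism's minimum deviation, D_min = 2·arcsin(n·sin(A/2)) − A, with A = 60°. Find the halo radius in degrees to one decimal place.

n·sin(A/2) = 1.316 × sin 30° = 1.316 × 0.5000 = 0.6580.
D_min = 2·arcsin(0.6580) − 60° = 2 × 41.148° − 60° = 22.295°.

22.3°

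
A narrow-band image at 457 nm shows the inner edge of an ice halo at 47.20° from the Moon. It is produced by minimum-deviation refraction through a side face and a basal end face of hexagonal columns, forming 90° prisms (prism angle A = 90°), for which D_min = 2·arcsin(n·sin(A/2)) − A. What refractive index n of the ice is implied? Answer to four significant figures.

Rearranging: n = sin((D_min + A)/2) / sin(A/2).
(D_min + A)/2 = (47.20° + 90°)/2 = 68.600°.
n = sin 68.600° / sin 45° = 0.9311 / 0.7071 = 1.3167.

1.317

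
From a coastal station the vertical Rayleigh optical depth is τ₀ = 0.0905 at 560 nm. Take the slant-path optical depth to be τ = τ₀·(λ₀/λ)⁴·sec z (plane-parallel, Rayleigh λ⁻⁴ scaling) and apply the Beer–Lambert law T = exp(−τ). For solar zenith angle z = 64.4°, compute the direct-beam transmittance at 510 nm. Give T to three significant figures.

sec 64.4° = 2.3144.
τ = 0.0905 × (560/510)⁴ × 2.3144 = 0.0905 × 1.4537 × 2.3144 = 0.3045.
T = exp(−0.3045) = 0.7375.

0.738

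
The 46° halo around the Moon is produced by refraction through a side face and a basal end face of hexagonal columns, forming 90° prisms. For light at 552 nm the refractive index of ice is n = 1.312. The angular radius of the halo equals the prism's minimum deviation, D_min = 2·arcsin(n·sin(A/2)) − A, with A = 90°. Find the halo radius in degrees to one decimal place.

46.2°

n·sin(A/2) = 1.312 × sin 45° = 1.312 × 0.7071 = 0.9277.
D_min = 2·arcsin(0.9277) − 90° = 2 × 68.083° − 90° = 46.166°.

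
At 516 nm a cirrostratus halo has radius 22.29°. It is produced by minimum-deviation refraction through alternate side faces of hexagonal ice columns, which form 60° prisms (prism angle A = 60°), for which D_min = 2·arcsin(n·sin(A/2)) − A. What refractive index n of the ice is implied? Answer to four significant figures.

Rearranging: n = sin((D_min + A)/2) / sin(A/2).
(D_min + A)/2 = (22.29° + 60°)/2 = 41.145°.
n = sin 41.145° / sin 30° = 0.6580 / 0.5000 = 1.3159.

1.316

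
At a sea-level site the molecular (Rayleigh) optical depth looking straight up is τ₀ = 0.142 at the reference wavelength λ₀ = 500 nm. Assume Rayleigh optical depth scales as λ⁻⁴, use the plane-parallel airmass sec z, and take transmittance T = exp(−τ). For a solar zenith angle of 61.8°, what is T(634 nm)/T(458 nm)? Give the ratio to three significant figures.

Airmass: sec 61.8° = 2.1162.
τ(634 nm) = 0.142 × (500/634)⁴ × 2.1162 = 0.142 × 0.3868 × 2.1162 = 0.1162.
τ(458 nm) = 0.142 × (500/458)⁴ × 2.1162 = 0.142 × 1.4204 × 2.1162 = 0.4268.
T(634)/T(458) = exp(τ_B − τ_A) = exp(0.3106) = 1.3642.

1.36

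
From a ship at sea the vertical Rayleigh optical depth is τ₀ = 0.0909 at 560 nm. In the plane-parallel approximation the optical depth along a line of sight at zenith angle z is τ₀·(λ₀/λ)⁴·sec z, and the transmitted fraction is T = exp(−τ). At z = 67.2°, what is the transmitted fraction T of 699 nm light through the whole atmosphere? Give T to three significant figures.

sec 67.2° = 2.5805.
τ = 0.0909 × (560/699)⁴ × 2.5805 = 0.0909 × 0.4119 × 2.5805 = 0.0966.
T = exp(−0.0966) = 0.9079.

0.908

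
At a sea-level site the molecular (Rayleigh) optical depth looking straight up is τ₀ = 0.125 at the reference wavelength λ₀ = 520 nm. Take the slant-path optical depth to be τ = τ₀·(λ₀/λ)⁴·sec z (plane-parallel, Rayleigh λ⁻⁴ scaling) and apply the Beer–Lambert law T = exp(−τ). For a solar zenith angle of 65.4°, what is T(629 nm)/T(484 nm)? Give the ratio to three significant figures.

Airmass: sec 65.4° = 2.4022.
τ(629 nm) = 0.125 × (520/629)⁴ × 2.4022 = 0.125 × 0.4671 × 2.4022 = 0.1403.
τ(484 nm) = 0.125 × (520/484)⁴ × 2.4022 = 0.125 × 1.3324 × 2.4022 = 0.4001.
T(629)/T(484) = exp(τ_B − τ_A) = exp(0.2598) = 1.2967.

1.30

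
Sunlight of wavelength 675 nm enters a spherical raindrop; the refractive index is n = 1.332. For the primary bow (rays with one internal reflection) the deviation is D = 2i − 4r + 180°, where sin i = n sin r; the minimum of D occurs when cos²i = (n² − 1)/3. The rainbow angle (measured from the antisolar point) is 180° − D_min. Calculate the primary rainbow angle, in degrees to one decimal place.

42.2°

cos²i = (1.77422 − 1)/3 = 0.25807; i = arccos(0.50801) = 59.469°.
sin r = sin 59.469°/1.332 = 0.64666; r = 40.290°.
D_min = 2·59.469° − 4·40.290° + 180° = 137.776°.
Rainbow angle = 180° − D_min = 42.224°.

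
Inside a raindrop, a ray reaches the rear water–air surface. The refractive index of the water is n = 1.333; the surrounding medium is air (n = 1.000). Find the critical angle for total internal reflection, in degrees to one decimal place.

48.6°

sin θ_c = n_air / n = 1.000 / 1.333 = 0.7502.
θ_c = arcsin(0.7502) = 48.61°.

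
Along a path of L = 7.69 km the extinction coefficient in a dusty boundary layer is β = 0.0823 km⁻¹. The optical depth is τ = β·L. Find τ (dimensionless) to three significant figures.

τ = β·L = 0.0823 × 7.69 = 0.6329.

0.633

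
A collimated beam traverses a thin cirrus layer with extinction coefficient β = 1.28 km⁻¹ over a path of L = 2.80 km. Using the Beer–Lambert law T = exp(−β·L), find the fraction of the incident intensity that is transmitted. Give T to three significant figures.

0.0278

τ = β·L = 1.28 × 2.80 = 3.5840.
T = exp(−3.5840) = 0.0278.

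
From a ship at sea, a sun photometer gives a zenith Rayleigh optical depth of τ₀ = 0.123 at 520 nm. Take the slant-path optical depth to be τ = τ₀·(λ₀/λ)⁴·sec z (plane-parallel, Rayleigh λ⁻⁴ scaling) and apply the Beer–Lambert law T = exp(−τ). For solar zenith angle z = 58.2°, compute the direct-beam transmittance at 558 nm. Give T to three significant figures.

sec 58.2° = 1.8977.
τ = 0.123 × (520/558)⁴ × 1.8977 = 0.123 × 0.7542 × 1.8977 = 0.1760.
T = exp(−0.1760) = 0.8386.

0.839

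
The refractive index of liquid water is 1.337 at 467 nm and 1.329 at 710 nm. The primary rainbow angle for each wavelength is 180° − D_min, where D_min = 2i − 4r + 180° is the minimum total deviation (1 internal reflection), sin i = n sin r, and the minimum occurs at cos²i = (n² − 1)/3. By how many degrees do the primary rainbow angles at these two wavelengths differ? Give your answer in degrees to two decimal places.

1.16°

At 467 nm (n = 1.337): cos²i = 0.26252 → i = 59.178°, r = 39.964°, D_min = 138.500°, rainbow angle = 41.500°.
At 710 nm (n = 1.329): cos²i = 0.25541 → i = 59.643°, r = 40.487°, D_min = 137.337°, rainbow angle = 42.663°.
Angular width = |41.500° − 42.663°| = 1.163°.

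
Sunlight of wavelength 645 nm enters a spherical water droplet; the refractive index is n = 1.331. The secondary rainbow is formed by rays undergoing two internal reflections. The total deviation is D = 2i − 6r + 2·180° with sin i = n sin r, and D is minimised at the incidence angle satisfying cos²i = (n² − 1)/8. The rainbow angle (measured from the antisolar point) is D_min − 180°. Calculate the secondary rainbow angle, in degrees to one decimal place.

cos²i = (1.77156 − 1)/8 = 0.09645; i = arccos(0.31056) = 71.907°.
sin r = sin 71.907°/1.331 = 0.71417; r = 45.575°.
D_min = 2·71.907° − 6·45.575° + 360° = 230.365°.
Rainbow angle = D_min − 180° = 50.365°.

50.4°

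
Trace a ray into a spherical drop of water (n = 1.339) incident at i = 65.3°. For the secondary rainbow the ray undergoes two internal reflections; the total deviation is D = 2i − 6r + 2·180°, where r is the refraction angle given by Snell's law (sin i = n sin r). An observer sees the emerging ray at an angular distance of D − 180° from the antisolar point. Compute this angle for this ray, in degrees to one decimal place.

sin r = sin 65.3° / 1.339 = 0.9085/1.339 = 0.6785; r = 42.73°.
D = 2·65.3° − 6·42.73° + 2·180° = 130.60° − 256.36° + 360° = 234.24°.
Angle from antisolar point = D − 180° = 54.24°.

54.2°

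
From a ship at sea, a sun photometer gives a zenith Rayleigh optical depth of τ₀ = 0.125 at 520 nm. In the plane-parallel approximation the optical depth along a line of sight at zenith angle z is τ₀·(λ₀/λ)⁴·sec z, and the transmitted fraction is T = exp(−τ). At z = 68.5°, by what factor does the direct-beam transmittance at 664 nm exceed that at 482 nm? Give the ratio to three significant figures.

1.40

Airmass: sec 68.5° = 2.7285.
τ(664 nm) = 0.125 × (520/664)⁴ × 2.7285 = 0.125 × 0.3761 × 2.7285 = 0.1283.
τ(482 nm) = 0.125 × (520/482)⁴ × 2.7285 = 0.125 × 1.3546 × 2.7285 = 0.4620.
T(664)/T(482) = exp(τ_B − τ_A) = exp(0.3337) = 1.3962.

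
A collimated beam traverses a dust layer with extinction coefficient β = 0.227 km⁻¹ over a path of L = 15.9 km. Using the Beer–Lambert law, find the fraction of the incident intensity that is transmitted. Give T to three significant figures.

τ = β·L = 0.227 × 15.9 = 3.6093.
T = exp(−3.6093) = 0.0271.

0.0271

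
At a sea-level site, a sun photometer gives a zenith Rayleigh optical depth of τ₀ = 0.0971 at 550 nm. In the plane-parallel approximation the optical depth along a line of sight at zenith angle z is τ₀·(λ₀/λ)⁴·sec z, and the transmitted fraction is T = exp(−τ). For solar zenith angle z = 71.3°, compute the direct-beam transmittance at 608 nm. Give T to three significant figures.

0.816

sec 71.3° = 3.1190.
τ = 0.0971 × (550/608)⁴ × 3.1190 = 0.0971 × 0.6696 × 3.1190 = 0.2028.
T = exp(−0.2028) = 0.8164.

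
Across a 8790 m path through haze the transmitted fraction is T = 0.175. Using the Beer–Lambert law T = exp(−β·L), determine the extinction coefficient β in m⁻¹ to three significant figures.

0.000198 m⁻¹

Beer–Lambert: T = exp(−βL) ⇒ β = −ln(T)/L = −ln(0.175)/8790 = 1.7430/8790 = 0.0001983 m⁻¹.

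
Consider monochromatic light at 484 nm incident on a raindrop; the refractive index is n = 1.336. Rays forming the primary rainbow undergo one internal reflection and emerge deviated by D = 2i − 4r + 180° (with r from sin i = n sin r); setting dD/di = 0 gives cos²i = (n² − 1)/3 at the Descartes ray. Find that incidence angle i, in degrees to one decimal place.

cos²i = (1.336² − 1)/3 = (1.78490 − 1)/3 = 0.26163.
cos i = 0.51150, so i = 59.236°.

59.2°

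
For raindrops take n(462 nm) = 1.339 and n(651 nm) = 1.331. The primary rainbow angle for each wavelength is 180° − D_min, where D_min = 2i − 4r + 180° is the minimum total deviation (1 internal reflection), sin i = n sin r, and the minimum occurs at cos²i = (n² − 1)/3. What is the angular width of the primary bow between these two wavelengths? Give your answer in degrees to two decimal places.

1.16°

At 462 nm (n = 1.339): cos²i = 0.26431 → i = 59.062°, r = 39.834°, D_min = 138.786°, rainbow angle = 41.214°.
At 651 nm (n = 1.331): cos²i = 0.25719 → i = 59.527°, r = 40.356°, D_min = 137.630°, rainbow angle = 42.370°.
Angular width = |41.214° − 42.370°| = 1.156°.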